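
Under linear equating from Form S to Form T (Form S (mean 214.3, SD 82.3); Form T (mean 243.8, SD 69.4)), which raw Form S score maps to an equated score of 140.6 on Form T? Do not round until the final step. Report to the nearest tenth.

Invert y = (SD_Y/SD_X)(x − M_X) + M_Y:
x = (SD_X/SD_Y)(y − M_Y) + M_X = (82.3/69.4)(140.6 − 243.8) + 214.3
x = 1.185879 × -103.200 + 214.3 = 91.9

91.9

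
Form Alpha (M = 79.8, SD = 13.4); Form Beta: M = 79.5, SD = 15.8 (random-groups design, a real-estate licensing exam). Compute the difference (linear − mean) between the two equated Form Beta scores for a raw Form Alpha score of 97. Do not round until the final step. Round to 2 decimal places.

Mean-equated: 97 + (79.5 − 79.8) = 96.70
Linear-equated: (15.8/13.4)(97 − 79.8) + 79.5 = 99.781
Difference = 99.781 − 96.70 = 3.08

3.08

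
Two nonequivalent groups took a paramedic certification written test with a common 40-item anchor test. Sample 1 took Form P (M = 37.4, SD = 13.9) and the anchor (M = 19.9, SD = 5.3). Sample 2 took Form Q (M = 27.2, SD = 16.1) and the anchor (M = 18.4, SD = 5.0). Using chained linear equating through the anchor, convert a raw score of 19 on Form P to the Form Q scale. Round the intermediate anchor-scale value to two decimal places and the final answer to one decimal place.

9.4

Form P → anchor (Sample 1): v = (5.3/13.9)(19 − 37.4) + 19.9 = 12.88
anchor → Form Q (Sample 2): y = (16.1/5.0)(12.88 − 18.4) + 27.2 = 9.4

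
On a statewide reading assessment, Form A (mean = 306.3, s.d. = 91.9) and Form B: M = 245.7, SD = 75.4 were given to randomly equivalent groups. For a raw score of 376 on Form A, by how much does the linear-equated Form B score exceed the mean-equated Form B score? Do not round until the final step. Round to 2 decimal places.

-12.51

Mean-equated: 376 + (245.7 − 306.3) = 315.40
Linear-equated: (75.4/91.9)(376 − 306.3) + 245.7 = 302.886
Difference = 302.886 − 315.40 = -12.51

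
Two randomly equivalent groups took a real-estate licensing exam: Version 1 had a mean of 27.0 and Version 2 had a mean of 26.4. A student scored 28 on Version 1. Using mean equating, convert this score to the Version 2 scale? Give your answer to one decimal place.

Mean equating: y = x + (M_Y − M_X) = 28 + (26.4 − 27.0) = 27.4

27.4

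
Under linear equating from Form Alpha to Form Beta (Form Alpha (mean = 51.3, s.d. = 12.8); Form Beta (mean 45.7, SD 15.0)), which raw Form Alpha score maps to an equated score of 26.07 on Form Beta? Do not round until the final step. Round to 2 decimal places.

Invert y = (SD_Y/SD_X)(x − M_X) + M_Y:
x = (SD_X/SD_Y)(y − M_Y) + M_X = (12.8/15.0)(26.07 − 45.7) + 51.3
x = 0.853333 × -19.630 + 51.3 = 34.55

34.55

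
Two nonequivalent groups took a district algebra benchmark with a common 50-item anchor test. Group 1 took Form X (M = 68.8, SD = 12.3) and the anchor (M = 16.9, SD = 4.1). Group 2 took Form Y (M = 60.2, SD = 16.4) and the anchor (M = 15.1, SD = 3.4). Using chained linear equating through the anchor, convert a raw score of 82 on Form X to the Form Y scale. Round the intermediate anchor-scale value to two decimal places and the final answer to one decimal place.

Form X → anchor (Group 1): v = (4.1/12.3)(82 − 68.8) + 16.9 = 21.30
anchor → Form Y (Group 2): y = (16.4/3.4)(21.30 − 15.1) + 60.2 = 90.1

90.1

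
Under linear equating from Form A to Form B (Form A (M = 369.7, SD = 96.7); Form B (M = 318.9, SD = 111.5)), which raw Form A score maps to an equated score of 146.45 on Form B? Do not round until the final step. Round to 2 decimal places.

Invert y = (SD_Y/SD_X)(x − M_X) + M_Y:
x = (SD_X/SD_Y)(y − M_Y) + M_X = (96.7/111.5)(146.45 − 318.9) + 369.7
x = 0.867265 × -172.450 + 369.7 = 220.14

220.14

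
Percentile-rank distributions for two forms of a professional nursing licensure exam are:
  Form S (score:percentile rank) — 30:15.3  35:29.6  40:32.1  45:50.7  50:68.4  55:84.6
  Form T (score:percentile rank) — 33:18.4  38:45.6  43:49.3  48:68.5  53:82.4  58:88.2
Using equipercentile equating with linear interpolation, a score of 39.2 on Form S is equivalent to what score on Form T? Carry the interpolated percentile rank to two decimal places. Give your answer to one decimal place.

PR of 39.2 on Form S: 29.6 + (39.2 − 35)/(40 − 35) × (32.1 − 29.6) = 31.70
On Form T, PR 31.70 falls between score 33 (PR 18.4) and 38 (PR 45.6).
Interpolate: 33 + (31.70 − 18.4)/(45.6 − 18.4) × (38 − 33) = 35.4

35.4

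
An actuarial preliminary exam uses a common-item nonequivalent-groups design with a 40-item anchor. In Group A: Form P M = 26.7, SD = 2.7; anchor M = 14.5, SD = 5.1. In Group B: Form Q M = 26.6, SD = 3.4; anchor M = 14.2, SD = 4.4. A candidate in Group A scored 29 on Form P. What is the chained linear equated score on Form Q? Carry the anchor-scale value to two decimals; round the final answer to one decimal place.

30.2

Form P → anchor (Group A): v = (5.1/2.7)(29 − 26.7) + 14.5 = 18.84
anchor → Form Q (Group B): y = (3.4/4.4)(18.84 − 14.2) + 26.6 = 30.2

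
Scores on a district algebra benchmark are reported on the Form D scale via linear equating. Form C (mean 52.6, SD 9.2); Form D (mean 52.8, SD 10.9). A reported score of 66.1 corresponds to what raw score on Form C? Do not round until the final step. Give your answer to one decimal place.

63.8

Invert y = (SD_Y/SD_X)(x − M_X) + M_Y:
x = (SD_X/SD_Y)(y − M_Y) + M_X = (9.2/10.9)(66.1 − 52.8) + 52.6
x = 0.844037 × 13.300 + 52.6 = 63.8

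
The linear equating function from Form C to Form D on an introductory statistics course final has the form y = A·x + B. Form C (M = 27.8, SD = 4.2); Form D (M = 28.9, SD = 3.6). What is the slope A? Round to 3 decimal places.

0.857

A = SD_Y / SD_X = 3.6 / 4.2 = 0.857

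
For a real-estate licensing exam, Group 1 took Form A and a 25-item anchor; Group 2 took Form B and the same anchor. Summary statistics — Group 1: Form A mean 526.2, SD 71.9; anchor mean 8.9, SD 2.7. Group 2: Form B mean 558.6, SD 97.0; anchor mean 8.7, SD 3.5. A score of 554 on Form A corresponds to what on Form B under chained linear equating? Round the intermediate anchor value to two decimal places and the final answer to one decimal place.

Form A → anchor (Group 1): v = (2.7/71.9)(554 − 526.2) + 8.9 = 9.94
anchor → Form B (Group 2): y = (97.0/3.5)(9.94 − 8.7) + 558.6 = 593.0

593.0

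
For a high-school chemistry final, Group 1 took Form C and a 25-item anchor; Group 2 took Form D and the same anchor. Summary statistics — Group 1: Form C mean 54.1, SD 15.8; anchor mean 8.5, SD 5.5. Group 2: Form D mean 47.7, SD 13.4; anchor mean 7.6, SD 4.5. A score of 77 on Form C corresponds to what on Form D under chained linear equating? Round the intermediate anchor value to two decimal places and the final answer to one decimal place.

Form C → anchor (Group 1): v = (5.5/15.8)(77 − 54.1) + 8.5 = 16.47
anchor → Form D (Group 2): y = (13.4/4.5)(16.47 − 7.6) + 47.7 = 74.1

74.1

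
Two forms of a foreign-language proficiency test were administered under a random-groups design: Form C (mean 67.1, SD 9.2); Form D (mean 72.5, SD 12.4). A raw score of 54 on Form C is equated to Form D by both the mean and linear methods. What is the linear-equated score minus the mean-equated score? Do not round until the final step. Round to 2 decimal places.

-4.56

Mean-equated: 54 + (72.5 − 67.1) = 59.40
Linear-equated: (12.4/9.2)(54 − 67.1) + 72.5 = 54.843
Difference = 54.843 − 59.40 = -4.56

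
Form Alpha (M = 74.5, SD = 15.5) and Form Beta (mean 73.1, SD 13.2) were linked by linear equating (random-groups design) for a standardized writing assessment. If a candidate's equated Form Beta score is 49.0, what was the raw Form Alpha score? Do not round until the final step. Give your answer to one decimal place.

46.2

Invert y = (SD_Y/SD_X)(x − M_X) + M_Y:
x = (SD_X/SD_Y)(y − M_Y) + M_X = (15.5/13.2)(49.0 − 73.1) + 74.5
x = 1.174242 × -24.100 + 74.5 = 46.2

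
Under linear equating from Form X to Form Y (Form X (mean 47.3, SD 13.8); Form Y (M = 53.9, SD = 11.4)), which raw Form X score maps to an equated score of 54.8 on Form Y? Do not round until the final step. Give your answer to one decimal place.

Invert y = (SD_Y/SD_X)(x − M_X) + M_Y:
x = (SD_X/SD_Y)(y − M_Y) + M_X = (13.8/11.4)(54.8 − 53.9) + 47.3
x = 1.210526 × 0.900 + 47.3 = 48.4

48.4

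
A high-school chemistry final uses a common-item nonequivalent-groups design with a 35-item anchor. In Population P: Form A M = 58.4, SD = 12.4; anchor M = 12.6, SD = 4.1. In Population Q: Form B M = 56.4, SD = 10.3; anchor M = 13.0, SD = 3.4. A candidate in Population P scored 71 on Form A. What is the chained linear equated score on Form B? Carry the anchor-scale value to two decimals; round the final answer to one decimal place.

Form A → anchor (Population P): v = (4.1/12.4)(71 − 58.4) + 12.6 = 16.77
anchor → Form B (Population Q): y = (10.3/3.4)(16.77 − 13.0) + 56.4 = 67.8

67.8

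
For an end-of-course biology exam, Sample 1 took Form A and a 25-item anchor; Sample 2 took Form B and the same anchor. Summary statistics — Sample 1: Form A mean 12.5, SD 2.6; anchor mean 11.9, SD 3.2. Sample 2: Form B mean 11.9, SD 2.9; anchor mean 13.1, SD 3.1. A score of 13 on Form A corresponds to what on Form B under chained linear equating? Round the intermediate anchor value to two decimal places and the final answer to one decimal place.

11.4

Form A → anchor (Sample 1): v = (3.2/2.6)(13 − 12.5) + 11.9 = 12.52
anchor → Form B (Sample 2): y = (2.9/3.1)(12.52 − 13.1) + 11.9 = 11.4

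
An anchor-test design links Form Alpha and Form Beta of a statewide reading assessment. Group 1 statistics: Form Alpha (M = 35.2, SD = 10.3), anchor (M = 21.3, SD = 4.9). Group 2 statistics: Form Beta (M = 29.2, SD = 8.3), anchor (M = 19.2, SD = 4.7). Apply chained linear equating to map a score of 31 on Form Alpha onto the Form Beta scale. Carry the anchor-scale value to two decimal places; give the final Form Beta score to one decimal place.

29.4

Form Alpha → anchor (Group 1): v = (4.9/10.3)(31 − 35.2) + 21.3 = 19.30
anchor → Form Beta (Group 2): y = (8.3/4.7)(19.30 − 19.2) + 29.2 = 29.4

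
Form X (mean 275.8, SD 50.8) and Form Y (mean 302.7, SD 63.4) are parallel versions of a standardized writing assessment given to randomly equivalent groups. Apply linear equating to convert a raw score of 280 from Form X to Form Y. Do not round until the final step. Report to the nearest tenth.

307.9

Linear equating: y = (SD_Y/SD_X)(x − M_X) + M_Y
y = (63.4/50.8)(280 − 275.8) + 302.7
y = 1.248031 × 4.2 + 302.7 = 5.2417 + 302.7 = 307.9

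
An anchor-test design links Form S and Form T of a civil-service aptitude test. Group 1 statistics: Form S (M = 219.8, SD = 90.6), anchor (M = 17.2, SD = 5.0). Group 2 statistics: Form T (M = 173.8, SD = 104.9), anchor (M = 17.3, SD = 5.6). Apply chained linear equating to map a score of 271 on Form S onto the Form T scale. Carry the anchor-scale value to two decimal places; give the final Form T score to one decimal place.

Form S → anchor (Group 1): v = (5.0/90.6)(271 − 219.8) + 17.2 = 20.03
anchor → Form T (Group 2): y = (104.9/5.6)(20.03 − 17.3) + 173.8 = 224.9

224.9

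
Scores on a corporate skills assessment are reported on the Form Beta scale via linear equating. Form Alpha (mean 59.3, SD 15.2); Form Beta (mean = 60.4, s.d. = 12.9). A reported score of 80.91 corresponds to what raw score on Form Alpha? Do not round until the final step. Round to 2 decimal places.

Invert y = (SD_Y/SD_X)(x − M_X) + M_Y:
x = (SD_X/SD_Y)(y − M_Y) + M_X = (15.2/12.9)(80.91 − 60.4) + 59.3
x = 1.178295 × 20.510 + 59.3 = 83.47

83.47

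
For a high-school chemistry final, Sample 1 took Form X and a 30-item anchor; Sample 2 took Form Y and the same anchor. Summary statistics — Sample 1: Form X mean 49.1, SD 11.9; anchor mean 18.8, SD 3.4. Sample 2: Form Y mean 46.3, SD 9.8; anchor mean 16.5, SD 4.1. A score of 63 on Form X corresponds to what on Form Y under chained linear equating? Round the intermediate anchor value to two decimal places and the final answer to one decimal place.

Form X → anchor (Sample 1): v = (3.4/11.9)(63 − 49.1) + 18.8 = 22.77
anchor → Form Y (Sample 2): y = (9.8/4.1)(22.77 − 16.5) + 46.3 = 61.3

61.3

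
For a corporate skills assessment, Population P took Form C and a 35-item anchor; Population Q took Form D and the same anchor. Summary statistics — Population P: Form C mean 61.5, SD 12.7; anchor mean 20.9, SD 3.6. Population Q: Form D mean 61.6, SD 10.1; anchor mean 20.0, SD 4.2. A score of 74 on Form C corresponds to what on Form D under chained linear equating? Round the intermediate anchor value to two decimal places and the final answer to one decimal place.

Form C → anchor (Population P): v = (3.6/12.7)(74 − 61.5) + 20.9 = 24.44
anchor → Form D (Population Q): y = (10.1/4.2)(24.44 − 20.0) + 61.6 = 72.3

72.3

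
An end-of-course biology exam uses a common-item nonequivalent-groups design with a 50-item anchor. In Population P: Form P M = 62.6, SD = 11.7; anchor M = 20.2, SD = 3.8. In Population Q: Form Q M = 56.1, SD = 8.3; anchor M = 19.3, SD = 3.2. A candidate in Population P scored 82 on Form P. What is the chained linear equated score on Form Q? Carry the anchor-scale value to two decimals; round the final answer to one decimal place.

74.8

Form P → anchor (Population P): v = (3.8/11.7)(82 − 62.6) + 20.2 = 26.50
anchor → Form Q (Population Q): y = (8.3/3.2)(26.50 − 19.3) + 56.1 = 74.8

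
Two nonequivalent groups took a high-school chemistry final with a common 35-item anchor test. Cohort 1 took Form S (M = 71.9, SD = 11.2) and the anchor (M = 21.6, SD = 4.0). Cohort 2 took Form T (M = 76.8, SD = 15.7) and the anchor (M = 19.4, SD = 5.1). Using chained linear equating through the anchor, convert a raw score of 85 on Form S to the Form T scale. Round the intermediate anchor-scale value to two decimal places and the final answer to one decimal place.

Form S → anchor (Cohort 1): v = (4.0/11.2)(85 − 71.9) + 21.6 = 26.28
anchor → Form T (Cohort 2): y = (15.7/5.1)(26.28 − 19.4) + 76.8 = 98.0

98.0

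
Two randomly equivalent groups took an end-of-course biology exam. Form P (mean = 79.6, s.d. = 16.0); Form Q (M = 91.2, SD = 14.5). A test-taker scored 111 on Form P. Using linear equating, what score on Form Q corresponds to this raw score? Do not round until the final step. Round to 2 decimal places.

Linear equating: y = (SD_Y/SD_X)(x − M_X) + M_Y
y = (14.5/16.0)(111 − 79.6) + 91.2
y = 0.906250 × 31.4 + 91.2 = 28.4563 + 91.2 = 119.66

119.66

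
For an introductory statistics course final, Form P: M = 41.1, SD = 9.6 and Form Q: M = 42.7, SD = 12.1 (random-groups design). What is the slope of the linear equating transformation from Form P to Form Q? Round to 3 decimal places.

A = SD_Y / SD_X = 12.1 / 9.6 = 1.260

1.260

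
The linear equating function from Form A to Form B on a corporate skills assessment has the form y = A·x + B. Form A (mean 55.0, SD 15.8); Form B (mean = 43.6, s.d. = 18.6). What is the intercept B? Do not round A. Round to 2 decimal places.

A = SD_Y / SD_X = 18.6 / 15.8 = 1.177215
B = M_Y − A·M_X = 43.6 − 1.177215 × 55.0 = -21.15

-21.15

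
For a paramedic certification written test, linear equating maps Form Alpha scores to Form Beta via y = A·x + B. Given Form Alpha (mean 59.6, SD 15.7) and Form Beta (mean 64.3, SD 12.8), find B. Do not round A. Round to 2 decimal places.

15.71

A = SD_Y / SD_X = 12.8 / 15.7 = 0.815287
B = M_Y − A·M_X = 64.3 − 0.815287 × 59.6 = 15.71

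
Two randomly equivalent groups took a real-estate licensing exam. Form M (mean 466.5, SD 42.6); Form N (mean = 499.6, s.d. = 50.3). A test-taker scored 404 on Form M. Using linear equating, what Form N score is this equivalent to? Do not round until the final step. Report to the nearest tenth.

425.8

Linear equating: y = (SD_Y/SD_X)(x − M_X) + M_Y
y = (50.3/42.6)(404 − 466.5) + 499.6
y = 1.180751 × -62.5 + 499.6 = -73.7969 + 499.6 = 425.8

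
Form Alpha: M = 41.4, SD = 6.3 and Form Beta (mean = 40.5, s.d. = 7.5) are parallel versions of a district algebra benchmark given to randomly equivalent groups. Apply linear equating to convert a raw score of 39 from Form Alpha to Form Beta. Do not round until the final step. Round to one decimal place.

Linear equating: y = (SD_Y/SD_X)(x − M_X) + M_Y
y = (7.5/6.3)(39 − 41.4) + 40.5
y = 1.190476 × -2.4 + 40.5 = -2.8571 + 40.5 = 37.6

37.6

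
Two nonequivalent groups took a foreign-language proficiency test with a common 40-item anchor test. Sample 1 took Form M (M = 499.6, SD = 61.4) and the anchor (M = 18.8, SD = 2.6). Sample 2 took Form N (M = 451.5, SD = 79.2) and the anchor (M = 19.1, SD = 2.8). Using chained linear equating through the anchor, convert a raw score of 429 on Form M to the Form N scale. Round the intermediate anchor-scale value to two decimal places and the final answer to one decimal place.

Form M → anchor (Sample 1): v = (2.6/61.4)(429 − 499.6) + 18.8 = 15.81
anchor → Form N (Sample 2): y = (79.2/2.8)(15.81 − 19.1) + 451.5 = 358.4

358.4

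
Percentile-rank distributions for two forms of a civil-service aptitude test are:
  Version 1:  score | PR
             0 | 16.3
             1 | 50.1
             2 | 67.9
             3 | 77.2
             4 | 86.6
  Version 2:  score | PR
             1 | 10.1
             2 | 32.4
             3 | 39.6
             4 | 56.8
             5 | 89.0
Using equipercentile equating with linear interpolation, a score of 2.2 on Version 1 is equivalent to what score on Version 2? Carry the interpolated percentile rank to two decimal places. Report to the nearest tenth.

PR of 2.2 on Version 1: 67.9 + (2.2 − 2)/(3 − 2) × (77.2 − 67.9) = 69.76
On Version 2, PR 69.76 falls between score 4 (PR 56.8) and 5 (PR 89.0).
Interpolate: 4 + (69.76 − 56.8)/(89.0 − 56.8) × (5 − 4) = 4.4

4.4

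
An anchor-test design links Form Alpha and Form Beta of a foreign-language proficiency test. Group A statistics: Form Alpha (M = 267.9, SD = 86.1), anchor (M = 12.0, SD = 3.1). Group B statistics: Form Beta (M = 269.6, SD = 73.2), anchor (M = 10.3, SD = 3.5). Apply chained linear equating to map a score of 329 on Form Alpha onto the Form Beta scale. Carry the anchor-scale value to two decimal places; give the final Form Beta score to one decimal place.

Form Alpha → anchor (Group A): v = (3.1/86.1)(329 − 267.9) + 12.0 = 14.20
anchor → Form Beta (Group B): y = (73.2/3.5)(14.20 − 10.3) + 269.6 = 351.2

351.2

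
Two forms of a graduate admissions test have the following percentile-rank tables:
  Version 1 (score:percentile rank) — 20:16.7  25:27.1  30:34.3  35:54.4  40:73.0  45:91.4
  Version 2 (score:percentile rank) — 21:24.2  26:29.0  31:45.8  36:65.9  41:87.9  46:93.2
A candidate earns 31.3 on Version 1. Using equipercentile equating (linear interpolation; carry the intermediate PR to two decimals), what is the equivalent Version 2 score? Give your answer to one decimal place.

29.1

PR of 31.3 on Version 1: 34.3 + (31.3 − 30)/(35 − 30) × (54.4 − 34.3) = 39.53
On Version 2, PR 39.53 falls between score 26 (PR 29.0) and 31 (PR 45.8).
Interpolate: 26 + (39.53 − 29.0)/(45.8 − 29.0) × (31 − 26) = 29.1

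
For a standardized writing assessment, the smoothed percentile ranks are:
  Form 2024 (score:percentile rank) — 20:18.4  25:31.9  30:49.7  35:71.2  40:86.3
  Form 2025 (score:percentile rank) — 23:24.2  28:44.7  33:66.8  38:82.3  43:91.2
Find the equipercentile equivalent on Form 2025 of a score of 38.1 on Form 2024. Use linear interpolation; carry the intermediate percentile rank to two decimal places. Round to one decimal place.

PR of 38.1 on Form 2024: 71.2 + (38.1 − 35)/(40 − 35) × (86.3 − 71.2) = 80.56
On Form 2025, PR 80.56 falls between score 33 (PR 66.8) and 38 (PR 82.3).
Interpolate: 33 + (80.56 − 66.8)/(82.3 − 66.8) × (38 − 33) = 37.4

37.4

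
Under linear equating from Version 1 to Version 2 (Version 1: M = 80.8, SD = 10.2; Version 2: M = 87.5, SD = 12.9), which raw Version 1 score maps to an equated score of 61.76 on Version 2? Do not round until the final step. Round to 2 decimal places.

Invert y = (SD_Y/SD_X)(x − M_X) + M_Y:
x = (SD_X/SD_Y)(y − M_Y) + M_X = (10.2/12.9)(61.76 − 87.5) + 80.8
x = 0.790698 × -25.740 + 80.8 = 60.45

60.45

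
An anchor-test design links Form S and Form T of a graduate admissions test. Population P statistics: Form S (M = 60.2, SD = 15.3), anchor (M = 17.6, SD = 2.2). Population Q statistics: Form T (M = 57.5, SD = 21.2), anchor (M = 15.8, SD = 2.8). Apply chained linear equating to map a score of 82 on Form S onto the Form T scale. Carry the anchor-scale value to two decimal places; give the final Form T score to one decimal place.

Form S → anchor (Population P): v = (2.2/15.3)(82 − 60.2) + 17.6 = 20.73
anchor → Form T (Population Q): y = (21.2/2.8)(20.73 − 15.8) + 57.5 = 94.8

94.8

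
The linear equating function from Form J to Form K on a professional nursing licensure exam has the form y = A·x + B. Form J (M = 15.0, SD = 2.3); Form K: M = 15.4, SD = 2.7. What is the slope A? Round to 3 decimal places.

A = SD_Y / SD_X = 2.7 / 2.3 = 1.174

1.174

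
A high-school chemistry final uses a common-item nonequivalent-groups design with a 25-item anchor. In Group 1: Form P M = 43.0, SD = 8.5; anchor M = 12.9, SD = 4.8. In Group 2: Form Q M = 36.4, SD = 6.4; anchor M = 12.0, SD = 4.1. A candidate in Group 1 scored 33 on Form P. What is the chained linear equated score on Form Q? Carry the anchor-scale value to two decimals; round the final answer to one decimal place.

Form P → anchor (Group 1): v = (4.8/8.5)(33 − 43.0) + 12.9 = 7.25
anchor → Form Q (Group 2): y = (6.4/4.1)(7.25 − 12.0) + 36.4 = 29.0

29.0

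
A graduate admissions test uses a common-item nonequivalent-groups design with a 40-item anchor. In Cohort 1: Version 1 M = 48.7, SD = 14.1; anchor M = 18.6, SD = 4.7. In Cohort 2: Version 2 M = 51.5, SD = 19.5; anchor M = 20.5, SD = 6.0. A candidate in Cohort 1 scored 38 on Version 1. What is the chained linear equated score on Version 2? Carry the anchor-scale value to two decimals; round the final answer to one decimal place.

Version 1 → anchor (Cohort 1): v = (4.7/14.1)(38 − 48.7) + 18.6 = 15.03
anchor → Version 2 (Cohort 2): y = (19.5/6.0)(15.03 − 20.5) + 51.5 = 33.7

33.7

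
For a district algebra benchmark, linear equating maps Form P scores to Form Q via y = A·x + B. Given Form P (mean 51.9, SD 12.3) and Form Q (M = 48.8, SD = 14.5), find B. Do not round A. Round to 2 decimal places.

-12.38

A = SD_Y / SD_X = 14.5 / 12.3 = 1.178862
B = M_Y − A·M_X = 48.8 − 1.178862 × 51.9 = -12.38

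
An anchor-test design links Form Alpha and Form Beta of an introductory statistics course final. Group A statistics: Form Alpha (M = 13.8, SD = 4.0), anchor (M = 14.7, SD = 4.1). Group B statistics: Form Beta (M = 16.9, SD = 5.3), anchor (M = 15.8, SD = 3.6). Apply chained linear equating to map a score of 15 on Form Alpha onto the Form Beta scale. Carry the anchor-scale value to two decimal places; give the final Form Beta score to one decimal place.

Form Alpha → anchor (Group A): v = (4.1/4.0)(15 − 13.8) + 14.7 = 15.93
anchor → Form Beta (Group B): y = (5.3/3.6)(15.93 − 15.8) + 16.9 = 17.1

17.1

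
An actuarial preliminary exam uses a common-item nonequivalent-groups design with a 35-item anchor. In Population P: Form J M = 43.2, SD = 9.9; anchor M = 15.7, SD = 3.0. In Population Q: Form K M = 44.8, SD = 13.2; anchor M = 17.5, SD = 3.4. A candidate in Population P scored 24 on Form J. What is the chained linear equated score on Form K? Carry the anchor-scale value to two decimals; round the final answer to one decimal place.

Form J → anchor (Population P): v = (3.0/9.9)(24 − 43.2) + 15.7 = 9.88
anchor → Form K (Population Q): y = (13.2/3.4)(9.88 − 17.5) + 44.8 = 15.2

15.2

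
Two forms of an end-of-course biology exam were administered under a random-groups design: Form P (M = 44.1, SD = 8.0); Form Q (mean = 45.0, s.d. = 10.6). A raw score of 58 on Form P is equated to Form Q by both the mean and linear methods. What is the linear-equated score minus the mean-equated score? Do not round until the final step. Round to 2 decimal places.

Mean-equated: 58 + (45.0 − 44.1) = 58.90
Linear-equated: (10.6/8.0)(58 − 44.1) + 45.0 = 63.417
Difference = 63.417 − 58.90 = 4.52

4.52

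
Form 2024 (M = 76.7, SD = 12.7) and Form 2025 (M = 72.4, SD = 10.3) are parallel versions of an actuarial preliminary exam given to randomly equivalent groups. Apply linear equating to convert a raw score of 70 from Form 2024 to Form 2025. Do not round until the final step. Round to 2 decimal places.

Linear equating: y = (SD_Y/SD_X)(x − M_X) + M_Y
y = (10.3/12.7)(70 − 76.7) + 72.4
y = 0.811024 × -6.7 + 72.4 = -5.4339 + 72.4 = 66.97

66.97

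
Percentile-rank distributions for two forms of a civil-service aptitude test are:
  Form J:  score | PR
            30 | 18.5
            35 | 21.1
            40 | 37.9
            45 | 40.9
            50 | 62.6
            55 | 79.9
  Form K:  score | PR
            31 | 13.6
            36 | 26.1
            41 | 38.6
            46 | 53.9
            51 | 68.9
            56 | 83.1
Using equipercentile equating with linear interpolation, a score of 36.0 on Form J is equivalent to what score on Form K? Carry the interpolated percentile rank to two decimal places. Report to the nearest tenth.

35.3

PR of 36.0 on Form J: 21.1 + (36.0 − 35)/(40 − 35) × (37.9 − 21.1) = 24.46
On Form K, PR 24.46 falls between score 31 (PR 13.6) and 36 (PR 26.1).
Interpolate: 31 + (24.46 − 13.6)/(26.1 − 13.6) × (36 − 31) = 35.3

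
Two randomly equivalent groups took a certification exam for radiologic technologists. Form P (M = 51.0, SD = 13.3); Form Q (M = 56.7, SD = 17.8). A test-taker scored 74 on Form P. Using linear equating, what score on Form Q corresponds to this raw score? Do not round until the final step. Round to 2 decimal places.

Linear equating: y = (SD_Y/SD_X)(x − M_X) + M_Y
y = (17.8/13.3)(74 − 51.0) + 56.7
y = 1.338346 × 23.0 + 56.7 = 30.7820 + 56.7 = 87.48

87.48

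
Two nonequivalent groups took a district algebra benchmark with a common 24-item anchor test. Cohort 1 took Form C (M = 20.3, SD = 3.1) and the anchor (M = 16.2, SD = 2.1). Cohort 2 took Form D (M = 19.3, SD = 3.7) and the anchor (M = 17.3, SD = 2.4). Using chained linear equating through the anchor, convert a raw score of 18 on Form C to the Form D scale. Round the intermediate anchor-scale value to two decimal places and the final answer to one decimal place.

15.2

Form C → anchor (Cohort 1): v = (2.1/3.1)(18 − 20.3) + 16.2 = 14.64
anchor → Form D (Cohort 2): y = (3.7/2.4)(14.64 − 17.3) + 19.3 = 15.2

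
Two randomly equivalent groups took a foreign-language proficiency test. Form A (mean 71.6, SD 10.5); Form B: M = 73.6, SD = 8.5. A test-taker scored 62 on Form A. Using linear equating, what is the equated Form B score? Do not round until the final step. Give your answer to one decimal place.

65.8

Linear equating: y = (SD_Y/SD_X)(x − M_X) + M_Y
y = (8.5/10.5)(62 − 71.6) + 73.6
y = 0.809524 × -9.6 + 73.6 = -7.7714 + 73.6 = 65.8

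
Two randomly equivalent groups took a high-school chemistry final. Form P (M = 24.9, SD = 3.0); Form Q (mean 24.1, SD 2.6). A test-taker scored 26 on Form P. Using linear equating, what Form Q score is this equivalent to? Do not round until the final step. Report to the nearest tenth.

25.1

Linear equating: y = (SD_Y/SD_X)(x − M_X) + M_Y
y = (2.6/3.0)(26 − 24.9) + 24.1
y = 0.866667 × 1.1 + 24.1 = 0.9533 + 24.1 = 25.1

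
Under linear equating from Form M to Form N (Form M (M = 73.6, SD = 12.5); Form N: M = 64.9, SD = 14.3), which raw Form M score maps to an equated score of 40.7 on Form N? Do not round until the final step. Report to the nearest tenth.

52.4

Invert y = (SD_Y/SD_X)(x − M_X) + M_Y:
x = (SD_X/SD_Y)(y − M_Y) + M_X = (12.5/14.3)(40.7 − 64.9) + 73.6
x = 0.874126 × -24.200 + 73.6 = 52.4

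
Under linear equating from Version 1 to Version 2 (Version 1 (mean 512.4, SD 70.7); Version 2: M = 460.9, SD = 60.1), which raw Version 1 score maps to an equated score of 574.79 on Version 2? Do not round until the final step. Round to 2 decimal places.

Invert y = (SD_Y/SD_X)(x − M_X) + M_Y:
x = (SD_X/SD_Y)(y − M_Y) + M_X = (70.7/60.1)(574.79 − 460.9) + 512.4
x = 1.176373 × 113.890 + 512.4 = 646.38

646.38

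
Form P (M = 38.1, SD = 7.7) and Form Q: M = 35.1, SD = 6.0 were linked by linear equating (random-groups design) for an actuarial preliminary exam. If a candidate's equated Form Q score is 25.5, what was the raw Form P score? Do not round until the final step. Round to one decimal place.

Invert y = (SD_Y/SD_X)(x − M_X) + M_Y:
x = (SD_X/SD_Y)(y − M_Y) + M_X = (7.7/6.0)(25.5 − 35.1) + 38.1
x = 1.283333 × -9.600 + 38.1 = 25.8

25.8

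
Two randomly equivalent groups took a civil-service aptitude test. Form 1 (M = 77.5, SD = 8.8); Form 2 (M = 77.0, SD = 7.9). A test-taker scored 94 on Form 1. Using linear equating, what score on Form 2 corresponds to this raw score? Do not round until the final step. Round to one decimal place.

91.8

Linear equating: y = (SD_Y/SD_X)(x − M_X) + M_Y
y = (7.9/8.8)(94 − 77.5) + 77.0
y = 0.897727 × 16.5 + 77.0 = 14.8125 + 77.0 = 91.8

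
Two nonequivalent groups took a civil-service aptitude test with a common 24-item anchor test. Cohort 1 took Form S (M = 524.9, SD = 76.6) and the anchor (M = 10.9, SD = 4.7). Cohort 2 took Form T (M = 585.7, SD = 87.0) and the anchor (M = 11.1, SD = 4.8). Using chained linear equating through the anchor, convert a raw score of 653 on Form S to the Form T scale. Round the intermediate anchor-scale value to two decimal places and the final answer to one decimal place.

724.5

Form S → anchor (Cohort 1): v = (4.7/76.6)(653 − 524.9) + 10.9 = 18.76
anchor → Form T (Cohort 2): y = (87.0/4.8)(18.76 − 11.1) + 585.7 = 724.5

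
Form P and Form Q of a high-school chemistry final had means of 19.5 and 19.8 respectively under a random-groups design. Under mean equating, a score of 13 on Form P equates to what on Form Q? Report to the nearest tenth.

Mean equating: y = x + (M_Y − M_X) = 13 + (19.8 − 19.5) = 13.3

13.3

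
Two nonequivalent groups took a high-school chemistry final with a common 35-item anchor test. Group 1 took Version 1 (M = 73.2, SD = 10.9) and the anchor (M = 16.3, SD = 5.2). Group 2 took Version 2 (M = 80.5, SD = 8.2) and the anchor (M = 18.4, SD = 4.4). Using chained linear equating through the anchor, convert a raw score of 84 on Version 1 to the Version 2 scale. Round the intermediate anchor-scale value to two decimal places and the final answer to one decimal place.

86.2

Version 1 → anchor (Group 1): v = (5.2/10.9)(84 − 73.2) + 16.3 = 21.45
anchor → Version 2 (Group 2): y = (8.2/4.4)(21.45 − 18.4) + 80.5 = 86.2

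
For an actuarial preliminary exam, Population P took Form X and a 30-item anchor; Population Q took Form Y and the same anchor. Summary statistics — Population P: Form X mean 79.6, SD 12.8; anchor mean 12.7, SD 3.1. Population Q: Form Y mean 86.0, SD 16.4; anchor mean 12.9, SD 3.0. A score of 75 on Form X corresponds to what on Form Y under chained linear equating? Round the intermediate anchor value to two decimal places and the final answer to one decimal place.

Form X → anchor (Population P): v = (3.1/12.8)(75 − 79.6) + 12.7 = 11.59
anchor → Form Y (Population Q): y = (16.4/3.0)(11.59 − 12.9) + 86.0 = 78.8

78.8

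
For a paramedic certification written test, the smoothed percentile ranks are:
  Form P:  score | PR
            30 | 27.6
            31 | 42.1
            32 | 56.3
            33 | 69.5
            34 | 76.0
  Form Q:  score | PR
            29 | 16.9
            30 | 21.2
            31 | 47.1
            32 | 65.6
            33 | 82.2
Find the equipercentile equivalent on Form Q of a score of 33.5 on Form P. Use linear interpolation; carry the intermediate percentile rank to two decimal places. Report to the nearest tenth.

PR of 33.5 on Form P: 69.5 + (33.5 − 33)/(34 − 33) × (76.0 − 69.5) = 72.75
On Form Q, PR 72.75 falls between score 32 (PR 65.6) and 33 (PR 82.2).
Interpolate: 32 + (72.75 − 65.6)/(82.2 − 65.6) × (33 − 32) = 32.4

32.4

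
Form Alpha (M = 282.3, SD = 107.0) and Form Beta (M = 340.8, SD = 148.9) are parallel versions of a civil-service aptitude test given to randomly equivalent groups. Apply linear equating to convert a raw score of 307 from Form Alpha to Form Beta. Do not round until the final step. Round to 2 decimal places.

Linear equating: y = (SD_Y/SD_X)(x − M_X) + M_Y
y = (148.9/107.0)(307 − 282.3) + 340.8
y = 1.391589 × 24.7 + 340.8 = 34.3722 + 340.8 = 375.17

375.17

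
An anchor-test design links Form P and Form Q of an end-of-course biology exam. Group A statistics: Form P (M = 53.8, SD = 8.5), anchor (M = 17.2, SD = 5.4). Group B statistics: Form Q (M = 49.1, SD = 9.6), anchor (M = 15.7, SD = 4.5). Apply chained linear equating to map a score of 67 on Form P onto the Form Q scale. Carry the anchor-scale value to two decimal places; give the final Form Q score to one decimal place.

70.2

Form P → anchor (Group A): v = (5.4/8.5)(67 − 53.8) + 17.2 = 25.59
anchor → Form Q (Group B): y = (9.6/4.5)(25.59 − 15.7) + 49.1 = 70.2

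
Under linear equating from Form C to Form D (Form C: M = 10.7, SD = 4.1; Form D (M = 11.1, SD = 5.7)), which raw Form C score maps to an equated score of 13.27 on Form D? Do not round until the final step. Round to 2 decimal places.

Invert y = (SD_Y/SD_X)(x − M_X) + M_Y:
x = (SD_X/SD_Y)(y − M_Y) + M_X = (4.1/5.7)(13.27 − 11.1) + 10.7
x = 0.719298 × 2.170 + 10.7 = 12.26

12.26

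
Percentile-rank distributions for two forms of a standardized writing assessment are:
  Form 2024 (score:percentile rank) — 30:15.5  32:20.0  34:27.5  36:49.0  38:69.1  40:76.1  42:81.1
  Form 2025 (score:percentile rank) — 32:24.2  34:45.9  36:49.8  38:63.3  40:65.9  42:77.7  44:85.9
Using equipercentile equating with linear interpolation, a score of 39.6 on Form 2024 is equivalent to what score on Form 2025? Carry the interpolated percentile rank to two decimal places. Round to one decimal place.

41.5

PR of 39.6 on Form 2024: 69.1 + (39.6 − 38)/(40 − 38) × (76.1 − 69.1) = 74.70
On Form 2025, PR 74.70 falls between score 40 (PR 65.9) and 42 (PR 77.7).
Interpolate: 40 + (74.70 − 65.9)/(77.7 − 65.9) × (42 − 40) = 41.5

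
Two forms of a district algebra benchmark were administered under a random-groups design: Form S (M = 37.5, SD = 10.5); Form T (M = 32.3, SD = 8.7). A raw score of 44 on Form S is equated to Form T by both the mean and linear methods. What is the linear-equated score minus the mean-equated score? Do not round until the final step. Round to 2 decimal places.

-1.11

Mean-equated: 44 + (32.3 − 37.5) = 38.80
Linear-equated: (8.7/10.5)(44 − 37.5) + 32.3 = 37.686
Difference = 37.686 − 38.80 = -1.11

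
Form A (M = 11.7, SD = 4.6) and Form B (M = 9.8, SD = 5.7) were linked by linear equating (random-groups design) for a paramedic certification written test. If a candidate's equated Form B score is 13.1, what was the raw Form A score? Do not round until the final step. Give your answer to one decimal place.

14.4

Invert y = (SD_Y/SD_X)(x − M_X) + M_Y:
x = (SD_X/SD_Y)(y − M_Y) + M_X = (4.6/5.7)(13.1 − 9.8) + 11.7
x = 0.807018 × 3.300 + 11.7 = 14.4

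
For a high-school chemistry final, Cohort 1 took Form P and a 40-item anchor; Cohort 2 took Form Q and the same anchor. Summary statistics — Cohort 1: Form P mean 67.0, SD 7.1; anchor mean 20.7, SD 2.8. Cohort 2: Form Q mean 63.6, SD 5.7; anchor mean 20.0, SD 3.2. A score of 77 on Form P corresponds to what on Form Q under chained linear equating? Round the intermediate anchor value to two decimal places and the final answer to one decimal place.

71.9

Form P → anchor (Cohort 1): v = (2.8/7.1)(77 − 67.0) + 20.7 = 24.64
anchor → Form Q (Cohort 2): y = (5.7/3.2)(24.64 − 20.0) + 63.6 = 71.9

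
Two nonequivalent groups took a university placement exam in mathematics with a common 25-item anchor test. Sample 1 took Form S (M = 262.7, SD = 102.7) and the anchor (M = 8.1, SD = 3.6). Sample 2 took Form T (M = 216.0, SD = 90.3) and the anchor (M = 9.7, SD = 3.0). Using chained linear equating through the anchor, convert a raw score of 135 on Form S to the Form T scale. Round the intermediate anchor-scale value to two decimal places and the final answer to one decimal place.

Form S → anchor (Sample 1): v = (3.6/102.7)(135 − 262.7) + 8.1 = 3.62
anchor → Form T (Sample 2): y = (90.3/3.0)(3.62 − 9.7) + 216.0 = 33.0

33.0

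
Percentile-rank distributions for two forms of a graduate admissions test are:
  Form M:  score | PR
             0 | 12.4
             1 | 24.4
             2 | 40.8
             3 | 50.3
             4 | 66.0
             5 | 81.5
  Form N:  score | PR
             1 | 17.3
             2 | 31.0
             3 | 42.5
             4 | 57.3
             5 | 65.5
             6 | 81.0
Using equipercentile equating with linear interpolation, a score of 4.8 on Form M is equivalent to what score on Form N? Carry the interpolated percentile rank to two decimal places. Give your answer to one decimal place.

PR of 4.8 on Form M: 66.0 + (4.8 − 4)/(5 − 4) × (81.5 − 66.0) = 78.40
On Form N, PR 78.40 falls between score 5 (PR 65.5) and 6 (PR 81.0).
Interpolate: 5 + (78.40 − 65.5)/(81.0 − 65.5) × (6 − 5) = 5.8

5.8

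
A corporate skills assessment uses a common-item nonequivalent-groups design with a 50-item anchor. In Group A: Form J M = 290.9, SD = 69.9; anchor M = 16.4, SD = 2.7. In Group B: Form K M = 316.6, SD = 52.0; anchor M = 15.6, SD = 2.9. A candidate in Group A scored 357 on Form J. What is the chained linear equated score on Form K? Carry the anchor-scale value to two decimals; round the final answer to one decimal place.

376.7

Form J → anchor (Group A): v = (2.7/69.9)(357 − 290.9) + 16.4 = 18.95
anchor → Form K (Group B): y = (52.0/2.9)(18.95 − 15.6) + 316.6 = 376.7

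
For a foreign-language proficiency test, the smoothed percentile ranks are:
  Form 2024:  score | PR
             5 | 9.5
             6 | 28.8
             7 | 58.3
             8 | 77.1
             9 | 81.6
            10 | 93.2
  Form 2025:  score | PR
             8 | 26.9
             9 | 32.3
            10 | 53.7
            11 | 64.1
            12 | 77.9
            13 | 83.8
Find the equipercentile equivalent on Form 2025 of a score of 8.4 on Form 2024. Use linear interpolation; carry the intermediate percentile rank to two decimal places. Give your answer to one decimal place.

12.2

PR of 8.4 on Form 2024: 77.1 + (8.4 − 8)/(9 − 8) × (81.6 − 77.1) = 78.90
On Form 2025, PR 78.90 falls between score 12 (PR 77.9) and 13 (PR 83.8).
Interpolate: 12 + (78.90 − 77.9)/(83.8 − 77.9) × (13 − 12) = 12.2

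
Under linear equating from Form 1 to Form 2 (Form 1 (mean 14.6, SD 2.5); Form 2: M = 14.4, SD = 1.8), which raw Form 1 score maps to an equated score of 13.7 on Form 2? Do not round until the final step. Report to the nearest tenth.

13.6

Invert y = (SD_Y/SD_X)(x − M_X) + M_Y:
x = (SD_X/SD_Y)(y − M_Y) + M_X = (2.5/1.8)(13.7 − 14.4) + 14.6
x = 1.388889 × -0.700 + 14.6 = 13.6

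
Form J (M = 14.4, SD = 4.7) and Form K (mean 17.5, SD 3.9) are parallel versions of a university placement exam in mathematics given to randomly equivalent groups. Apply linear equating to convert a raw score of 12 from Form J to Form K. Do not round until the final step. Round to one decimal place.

Linear equating: y = (SD_Y/SD_X)(x − M_X) + M_Y
y = (3.9/4.7)(12 − 14.4) + 17.5
y = 0.829787 × -2.4 + 17.5 = -1.9915 + 17.5 = 15.5

15.5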